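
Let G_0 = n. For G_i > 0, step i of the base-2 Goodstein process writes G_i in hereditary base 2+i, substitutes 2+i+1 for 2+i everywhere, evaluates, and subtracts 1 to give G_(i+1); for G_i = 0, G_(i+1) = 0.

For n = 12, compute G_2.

1065

G_0 = 12. HB_2(12) = 2^(2 + 1) + 2^2. Bump = 108. G_1 = 107.
G_1 = 107. HB_3(107) = 3^(3 + 1) + 2·3^2 + 2·3 + 2. Bump = 1066. G_2 = 1065.
G_2 = 1065. HB_4(1065) = 4^(4 + 1) + 2·4^2 + 2·4 + 1. Bump = 15686. G_3 = 15685.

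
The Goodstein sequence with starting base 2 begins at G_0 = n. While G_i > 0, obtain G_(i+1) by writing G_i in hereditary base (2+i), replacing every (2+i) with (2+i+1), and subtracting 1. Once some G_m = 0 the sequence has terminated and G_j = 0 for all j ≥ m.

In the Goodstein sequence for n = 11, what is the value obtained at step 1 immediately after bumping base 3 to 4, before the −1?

1028

i=0: 11 = 2^(2 + 1) + 2 + 1 (b=2); 2→3: 3^(3 + 1) + 3 + 1 = 85; 85−1 = 84
i=1: 84 = 3^(3 + 1) + 3 (b=3); 3→4: 4^(4 + 1) + 4 = 1028; 1028−1 = 1027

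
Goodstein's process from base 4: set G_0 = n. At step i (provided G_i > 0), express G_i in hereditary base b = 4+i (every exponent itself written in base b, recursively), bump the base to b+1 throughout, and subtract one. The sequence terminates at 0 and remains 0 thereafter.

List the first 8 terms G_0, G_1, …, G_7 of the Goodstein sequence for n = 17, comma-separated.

[0] 17 ≡ 4^2 + 1 (base 4). Lift 5: 26. −1: 25.
[1] 25 ≡ 5^2 (base 5). Lift 6: 36. −1: 35.
[2] 35 ≡ 5·6 + 5 (base 6). Lift 7: 40. −1: 39.
[3] 39 ≡ 5·7 + 4 (base 7). Lift 8: 44. −1: 43.
[4] 43 ≡ 5·8 + 3 (base 8). Lift 9: 48. −1: 47.
[5] 47 ≡ 5·9 + 2 (base 9). Lift 10: 52. −1: 51.
[6] 51 ≡ 5·10 + 1 (base 10). Lift 11: 56. −1: 55.

17, 25, 35, 39, 43, 47, 51, 55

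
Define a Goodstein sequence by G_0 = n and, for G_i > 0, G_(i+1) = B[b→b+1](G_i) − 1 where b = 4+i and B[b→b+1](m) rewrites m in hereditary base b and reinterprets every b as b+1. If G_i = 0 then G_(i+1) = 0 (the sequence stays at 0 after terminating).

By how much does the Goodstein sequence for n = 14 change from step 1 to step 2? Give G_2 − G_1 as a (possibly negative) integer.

2

base 4: 14 = 3·4 + 2; at 5: 3·5 + 2 = 17; next = 16
base 5: 16 = 3·5 + 1; at 6: 3·6 + 1 = 19; next = 18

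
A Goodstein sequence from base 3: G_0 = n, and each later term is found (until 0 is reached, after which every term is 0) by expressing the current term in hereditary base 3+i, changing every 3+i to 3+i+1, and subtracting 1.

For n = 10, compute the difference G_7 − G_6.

base 3: 10 = 3^2 + 1; at 4: 4^2 + 1 = 17; next = 16
base 4: 16 = 4^2; at 5: 5^2 = 25; next = 24
base 5: 24 = 4·5 + 4; at 6: 4·6 + 4 = 28; next = 27
base 6: 27 = 4·6 + 3; at 7: 4·7 + 3 = 31; next = 30
base 7: 30 = 4·7 + 2; at 8: 4·8 + 2 = 34; next = 33
base 8: 33 = 4·8 + 1; at 9: 4·9 + 1 = 37; next = 36
base 9: 36 = 4·9; at 10: 4·10 = 40; next = 39

3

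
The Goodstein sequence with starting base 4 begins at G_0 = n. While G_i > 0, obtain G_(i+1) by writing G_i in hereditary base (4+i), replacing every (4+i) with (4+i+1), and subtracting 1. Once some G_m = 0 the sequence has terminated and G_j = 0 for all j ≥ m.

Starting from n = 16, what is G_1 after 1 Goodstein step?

24

step 0: 16 = 4^2; sub 5 for 4: 5^2; = 25; G_1 = 25−1 = 24
step 1: 24 = 4·5 + 4; sub 6 for 5: 4·6 + 4; = 28; G_2 = 28−1 = 27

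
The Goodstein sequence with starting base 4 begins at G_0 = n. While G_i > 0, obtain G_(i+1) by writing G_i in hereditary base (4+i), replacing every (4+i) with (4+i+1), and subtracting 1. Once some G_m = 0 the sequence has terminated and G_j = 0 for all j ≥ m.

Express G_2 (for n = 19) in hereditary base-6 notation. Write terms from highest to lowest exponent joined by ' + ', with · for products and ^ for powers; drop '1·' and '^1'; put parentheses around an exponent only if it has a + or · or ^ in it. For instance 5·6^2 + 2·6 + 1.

6^2 + 1

[0] 19 ≡ 4^2 + 3 (base 4). Lift 5: 28. −1: 27.
[1] 27 ≡ 5^2 + 2 (base 5). Lift 6: 38. −1: 37.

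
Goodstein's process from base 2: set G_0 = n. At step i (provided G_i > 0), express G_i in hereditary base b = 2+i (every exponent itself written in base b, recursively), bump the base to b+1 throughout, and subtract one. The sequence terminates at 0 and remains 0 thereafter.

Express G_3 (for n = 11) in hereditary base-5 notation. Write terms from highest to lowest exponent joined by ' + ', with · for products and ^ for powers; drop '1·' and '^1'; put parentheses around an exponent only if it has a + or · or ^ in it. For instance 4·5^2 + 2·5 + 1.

5^(5 + 1) + 2

i=0: 11 = 2^(2 + 1) + 2 + 1 (b=2); 2→3: 3^(3 + 1) + 3 + 1 = 85; 85−1 = 84
i=1: 84 = 3^(3 + 1) + 3 (b=3); 3→4: 4^(4 + 1) + 4 = 1028; 1028−1 = 1027
i=2: 1027 = 4^(4 + 1) + 3 (b=4); 4→5: 5^(5 + 1) + 3 = 15628; 15628−1 = 15627
i=3: 15627 = 5^(5 + 1) + 2 (b=5); 5→6: 6^(6 + 1) + 2 = 279938; 279938−1 = 279937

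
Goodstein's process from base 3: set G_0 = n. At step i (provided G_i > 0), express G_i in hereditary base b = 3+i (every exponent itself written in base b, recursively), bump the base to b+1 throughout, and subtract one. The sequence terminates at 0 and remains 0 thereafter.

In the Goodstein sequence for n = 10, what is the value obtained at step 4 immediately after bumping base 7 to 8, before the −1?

i=0: 10 = 3^2 + 1 (b=3); 3→4: 4^2 + 1 = 17; 17−1 = 16
i=1: 16 = 4^2 (b=4); 4→5: 5^2 = 25; 25−1 = 24
i=2: 24 = 4·5 + 4 (b=5); 5→6: 4·6 + 4 = 28; 28−1 = 27
i=3: 27 = 4·6 + 3 (b=6); 6→7: 4·7 + 3 = 31; 31−1 = 30

34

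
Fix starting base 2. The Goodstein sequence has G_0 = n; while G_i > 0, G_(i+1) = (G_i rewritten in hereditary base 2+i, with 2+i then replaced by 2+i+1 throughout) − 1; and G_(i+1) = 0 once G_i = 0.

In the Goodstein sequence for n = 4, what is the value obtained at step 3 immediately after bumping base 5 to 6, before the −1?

84

i=0: 4 = 2^2 (b=2); 2→3: 3^3 = 27; 27−1 = 26
i=1: 26 = 2·3^2 + 2·3 + 2 (b=3); 3→4: 2·4^2 + 2·4 + 2 = 42; 42−1 = 41
i=2: 41 = 2·4^2 + 2·4 + 1 (b=4); 4→5: 2·5^2 + 2·5 + 1 = 61; 61−1 = 60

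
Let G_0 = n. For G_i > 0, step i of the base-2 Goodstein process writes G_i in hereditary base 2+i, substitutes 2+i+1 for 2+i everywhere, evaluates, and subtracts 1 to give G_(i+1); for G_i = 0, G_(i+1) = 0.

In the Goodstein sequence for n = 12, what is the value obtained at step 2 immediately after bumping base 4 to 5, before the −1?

15686

G_0=12  [base 2] 2^(2 + 1) + 2^2  →[2↦3]→  3^(3 + 1) + 3^3 = 108  −1 ⇒ G_1=107
G_1=107  [base 3] 3^(3 + 1) + 2·3^2 + 2·3 + 2  →[3↦4]→  4^(4 + 1) + 2·4^2 + 2·4 + 2 = 1066  −1 ⇒ G_2=1065
G_2=1065  [base 4] 4^(4 + 1) + 2·4^2 + 2·4 + 1  →[4↦5]→  5^(5 + 1) + 2·5^2 + 2·5 + 1 = 15686  −1 ⇒ G_3=15685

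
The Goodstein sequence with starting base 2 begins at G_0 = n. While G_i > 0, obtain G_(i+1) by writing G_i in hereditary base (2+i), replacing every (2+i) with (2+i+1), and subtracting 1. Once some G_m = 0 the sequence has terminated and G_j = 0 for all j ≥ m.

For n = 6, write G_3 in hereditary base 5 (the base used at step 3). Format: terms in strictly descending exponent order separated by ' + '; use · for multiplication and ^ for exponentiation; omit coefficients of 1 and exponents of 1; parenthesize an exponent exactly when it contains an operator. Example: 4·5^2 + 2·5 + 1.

5^5

step 0: 6 = 2^2 + 2; sub 3 for 2: 3^3 + 3; = 30; G_1 = 30−1 = 29
step 1: 29 = 3^3 + 2; sub 4 for 3: 4^4 + 2; = 258; G_2 = 258−1 = 257
step 2: 257 = 4^4 + 1; sub 5 for 4: 5^5 + 1; = 3126; G_3 = 3126−1 = 3125
step 3: 3125 = 5^5; sub 6 for 5: 6^6; = 46656; G_4 = 46656−1 = 46655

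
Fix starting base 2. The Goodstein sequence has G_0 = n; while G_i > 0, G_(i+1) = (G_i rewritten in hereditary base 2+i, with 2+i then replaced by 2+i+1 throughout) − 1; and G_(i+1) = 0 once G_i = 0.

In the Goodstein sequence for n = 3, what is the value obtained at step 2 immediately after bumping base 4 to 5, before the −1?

(0) 3|_2 = 2 + 1 ↦ 3 + 1|_3 = 4 ⇒ 3
(1) 3|_3 = 3 ↦ 4|_4 = 4 ⇒ 3
(2) 3|_4 = 3 ↦ 3|_5 = 3 ⇒ 2

3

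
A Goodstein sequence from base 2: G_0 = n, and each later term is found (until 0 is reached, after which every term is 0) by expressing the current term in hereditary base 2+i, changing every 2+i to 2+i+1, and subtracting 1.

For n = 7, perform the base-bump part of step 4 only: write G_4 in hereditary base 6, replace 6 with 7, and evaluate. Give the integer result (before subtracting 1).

step 0: 7 = 2^2 + 2 + 1; sub 3 for 2: 3^3 + 3 + 1; = 31; G_1 = 31−1 = 30
step 1: 30 = 3^3 + 3; sub 4 for 3: 4^4 + 4; = 260; G_2 = 260−1 = 259
step 2: 259 = 4^4 + 3; sub 5 for 4: 5^5 + 3; = 3128; G_3 = 3128−1 = 3127
step 3: 3127 = 5^5 + 2; sub 6 for 5: 6^6 + 2; = 46658; G_4 = 46658−1 = 46657
step 4: 46657 = 6^6 + 1; sub 7 for 6: 7^7 + 1; = 823544; G_5 = 823544−1 = 823543

823544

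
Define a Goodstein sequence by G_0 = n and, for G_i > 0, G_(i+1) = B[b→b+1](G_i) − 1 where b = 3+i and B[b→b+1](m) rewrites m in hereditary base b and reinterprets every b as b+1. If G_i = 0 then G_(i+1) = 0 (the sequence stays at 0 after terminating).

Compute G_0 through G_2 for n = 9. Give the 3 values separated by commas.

base 3: 9 = 3^2; at 4: 4^2 = 16; next = 15
base 4: 15 = 3·4 + 3; at 5: 3·5 + 3 = 18; next = 17

9, 15, 17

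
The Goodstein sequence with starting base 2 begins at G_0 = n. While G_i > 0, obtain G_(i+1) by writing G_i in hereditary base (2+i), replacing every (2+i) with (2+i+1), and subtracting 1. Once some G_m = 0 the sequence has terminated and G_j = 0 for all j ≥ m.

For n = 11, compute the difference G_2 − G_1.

G_0=11  [base 2] 2^(2 + 1) + 2 + 1  →[2↦3]→  3^(3 + 1) + 3 + 1 = 85  −1 ⇒ G_1=84
G_1=84  [base 3] 3^(3 + 1) + 3  →[3↦4]→  4^(4 + 1) + 4 = 1028  −1 ⇒ G_2=1027

943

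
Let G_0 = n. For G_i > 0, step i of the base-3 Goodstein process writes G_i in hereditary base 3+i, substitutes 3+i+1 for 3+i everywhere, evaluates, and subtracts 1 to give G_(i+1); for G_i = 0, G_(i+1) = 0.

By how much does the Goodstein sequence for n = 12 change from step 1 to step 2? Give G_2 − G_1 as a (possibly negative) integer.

8

base 3: 12 = 3^2 + 3; at 4: 4^2 + 4 = 20; next = 19
base 4: 19 = 4^2 + 3; at 5: 5^2 + 3 = 28; next = 27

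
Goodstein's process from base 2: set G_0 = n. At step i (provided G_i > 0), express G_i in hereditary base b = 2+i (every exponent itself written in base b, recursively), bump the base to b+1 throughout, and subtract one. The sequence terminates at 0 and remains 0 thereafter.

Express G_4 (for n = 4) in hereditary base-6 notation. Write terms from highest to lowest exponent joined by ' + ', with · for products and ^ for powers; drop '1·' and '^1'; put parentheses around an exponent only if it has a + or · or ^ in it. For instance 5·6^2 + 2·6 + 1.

i=0: 4 = 2^2 (b=2); 2→3: 3^3 = 27; 27−1 = 26
i=1: 26 = 2·3^2 + 2·3 + 2 (b=3); 3→4: 2·4^2 + 2·4 + 2 = 42; 42−1 = 41
i=2: 41 = 2·4^2 + 2·4 + 1 (b=4); 4→5: 2·5^2 + 2·5 + 1 = 61; 61−1 = 60
i=3: 60 = 2·5^2 + 2·5 (b=5); 5→6: 2·6^2 + 2·6 = 84; 84−1 = 83
i=4: 83 = 2·6^2 + 6 + 5 (b=6); 6→7: 2·7^2 + 7 + 5 = 110; 110−1 = 109

2·6^2 + 6 + 5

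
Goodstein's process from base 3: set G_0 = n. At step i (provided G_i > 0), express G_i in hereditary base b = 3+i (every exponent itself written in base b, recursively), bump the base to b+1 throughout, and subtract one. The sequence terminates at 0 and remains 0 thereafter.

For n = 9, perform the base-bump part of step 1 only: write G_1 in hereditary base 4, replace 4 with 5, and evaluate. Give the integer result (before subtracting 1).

18

step 0: 9 = 3^2; sub 4 for 3: 4^2; = 16; G_1 = 16−1 = 15
step 1: 15 = 3·4 + 3; sub 5 for 4: 3·5 + 3; = 18; G_2 = 18−1 = 17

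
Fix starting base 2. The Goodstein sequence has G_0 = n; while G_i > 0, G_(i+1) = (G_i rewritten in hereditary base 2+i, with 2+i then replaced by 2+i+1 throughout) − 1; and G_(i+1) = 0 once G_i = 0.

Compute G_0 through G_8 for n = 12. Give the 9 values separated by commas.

12, 107, 1065, 15685, 280019, 5764910, 134217867, 3486784574, 100000000211

base 2: 12 = 2^(2 + 1) + 2^2; at 3: 3^(3 + 1) + 3^3 = 108; next = 107
base 3: 107 = 3^(3 + 1) + 2·3^2 + 2·3 + 2; at 4: 4^(4 + 1) + 2·4^2 + 2·4 + 2 = 1066; next = 1065
base 4: 1065 = 4^(4 + 1) + 2·4^2 + 2·4 + 1; at 5: 5^(5 + 1) + 2·5^2 + 2·5 + 1 = 15686; next = 15685
base 5: 15685 = 5^(5 + 1) + 2·5^2 + 2·5; at 6: 6^(6 + 1) + 2·6^2 + 2·6 = 280020; next = 280019
base 6: 280019 = 6^(6 + 1) + 2·6^2 + 6 + 5; at 7: 7^(7 + 1) + 2·7^2 + 7 + 5 = 5764911; next = 5764910
base 7: 5764910 = 7^(7 + 1) + 2·7^2 + 7 + 4; at 8: 8^(8 + 1) + 2·8^2 + 8 + 4 = 134217868; next = 134217867
base 8: 134217867 = 8^(8 + 1) + 2·8^2 + 8 + 3; at 9: 9^(9 + 1) + 2·9^2 + 9 + 3 = 3486784575; next = 3486784574
base 9: 3486784574 = 9^(9 + 1) + 2·9^2 + 9 + 2; at 10: 10^(10 + 1) + 2·10^2 + 10 + 2 = 100000000212; next = 100000000211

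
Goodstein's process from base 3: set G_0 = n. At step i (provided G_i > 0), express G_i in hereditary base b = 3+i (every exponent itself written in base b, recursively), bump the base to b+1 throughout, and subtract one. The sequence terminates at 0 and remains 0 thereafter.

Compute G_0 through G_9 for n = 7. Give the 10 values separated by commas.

G_0=7  [base 3] 2·3 + 1  →[3↦4]→  2·4 + 1 = 9  −1 ⇒ G_1=8
G_1=8  [base 4] 2·4  →[4↦5]→  2·5 = 10  −1 ⇒ G_2=9
G_2=9  [base 5] 5 + 4  →[5↦6]→  6 + 4 = 10  −1 ⇒ G_3=9
G_3=9  [base 6] 6 + 3  →[6↦7]→  7 + 3 = 10  −1 ⇒ G_4=9
G_4=9  [base 7] 7 + 2  →[7↦8]→  8 + 2 = 10  −1 ⇒ G_5=9
G_5=9  [base 8] 8 + 1  →[8↦9]→  9 + 1 = 10  −1 ⇒ G_6=9
G_6=9  [base 9] 9  →[9↦10]→  10 = 10  −1 ⇒ G_7=9
G_7=9  [base 10] 9  →[10↦11]→  9 = 9  −1 ⇒ G_8=8
G_8=8  [base 11] 8  →[11↦12]→  8 = 8  −1 ⇒ G_9=7

7, 8, 9, 9, 9, 9, 9, 9, 8, 7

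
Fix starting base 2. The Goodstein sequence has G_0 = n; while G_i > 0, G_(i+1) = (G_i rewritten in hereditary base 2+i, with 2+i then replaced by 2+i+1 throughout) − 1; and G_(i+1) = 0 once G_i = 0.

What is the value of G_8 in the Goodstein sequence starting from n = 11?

11 —HB2→ 2^(2 + 1) + 2 + 1 —bump→ 3^(3 + 1) + 3 + 1 = 85 —(−1)→ 84
84 —HB3→ 3^(3 + 1) + 3 —bump→ 4^(4 + 1) + 4 = 1028 —(−1)→ 1027
1027 —HB4→ 4^(4 + 1) + 3 —bump→ 5^(5 + 1) + 3 = 15628 —(−1)→ 15627
15627 —HB5→ 5^(5 + 1) + 2 —bump→ 6^(6 + 1) + 2 = 279938 —(−1)→ 279937
279937 —HB6→ 6^(6 + 1) + 1 —bump→ 7^(7 + 1) + 1 = 5764802 —(−1)→ 5764801
5764801 —HB7→ 7^(7 + 1) —bump→ 8^(8 + 1) = 134217728 —(−1)→ 134217727
134217727 —HB8→ 7·8^8 + 7·8^7 + 7·8^6 + 7·8^5 + 7·8^4 + 7·8^3 + 7·8^2 + 7·8 + 7 —bump→ 7·9^9 + 7·9^7 + 7·9^6 + 7·9^5 + 7·9^4 + 7·9^3 + 7·9^2 + 7·9 + 7 = 2749609303 —(−1)→ 2749609302
2749609302 —HB9→ 7·9^9 + 7·9^7 + 7·9^6 + 7·9^5 + 7·9^4 + 7·9^3 + 7·9^2 + 7·9 + 6 —bump→ 7·10^10 + 7·10^7 + 7·10^6 + 7·10^5 + 7·10^4 + 7·10^3 + 7·10^2 + 7·10 + 6 = 70077777776 —(−1)→ 70077777775
70077777775 —HB10→ 7·10^10 + 7·10^7 + 7·10^6 + 7·10^5 + 7·10^4 + 7·10^3 + 7·10^2 + 7·10 + 5 —bump→ 7·11^11 + 7·11^7 + 7·11^6 + 7·11^5 + 7·11^4 + 7·11^3 + 7·11^2 + 7·11 + 5 = 1997331745491 —(−1)→ 1997331745490

70077777775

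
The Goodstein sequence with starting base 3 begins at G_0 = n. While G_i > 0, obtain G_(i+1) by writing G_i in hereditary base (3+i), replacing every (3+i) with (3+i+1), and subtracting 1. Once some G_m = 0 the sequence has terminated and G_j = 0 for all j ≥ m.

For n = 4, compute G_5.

i=0: 4 = 3 + 1 (b=3); 3→4: 4 + 1 = 5; 5−1 = 4
i=1: 4 = 4 (b=4); 4→5: 5 = 5; 5−1 = 4
i=2: 4 = 4 (b=5); 5→6: 4 = 4; 4−1 = 3
i=3: 3 = 3 (b=6); 6→7: 3 = 3; 3−1 = 2
i=4: 2 = 2 (b=7); 7→8: 2 = 2; 2−1 = 1
i=5: 1 = 1 (b=8); 8→9: 1 = 1; 1−1 = 0

1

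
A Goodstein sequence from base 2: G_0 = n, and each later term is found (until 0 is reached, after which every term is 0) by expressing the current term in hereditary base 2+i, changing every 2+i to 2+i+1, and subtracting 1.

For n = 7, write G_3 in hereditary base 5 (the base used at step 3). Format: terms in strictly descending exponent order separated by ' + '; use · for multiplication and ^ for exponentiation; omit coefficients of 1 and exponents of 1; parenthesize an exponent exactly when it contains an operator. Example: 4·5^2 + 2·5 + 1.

G_0=7  [base 2] 2^2 + 2 + 1  →[2↦3]→  3^3 + 3 + 1 = 31  −1 ⇒ G_1=30
G_1=30  [base 3] 3^3 + 3  →[3↦4]→  4^4 + 4 = 260  −1 ⇒ G_2=259
G_2=259  [base 4] 4^4 + 3  →[4↦5]→  5^5 + 3 = 3128  −1 ⇒ G_3=3127
G_3=3127  [base 5] 5^5 + 2  →[5↦6]→  6^6 + 2 = 46658  −1 ⇒ G_4=46657

5^5 + 2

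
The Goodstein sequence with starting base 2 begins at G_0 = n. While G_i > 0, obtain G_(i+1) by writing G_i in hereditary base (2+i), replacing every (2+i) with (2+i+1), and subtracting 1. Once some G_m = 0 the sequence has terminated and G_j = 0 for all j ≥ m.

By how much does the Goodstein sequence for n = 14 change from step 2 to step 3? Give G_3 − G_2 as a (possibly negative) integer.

G_0 = 14. HB_2(14) = 2^(2 + 1) + 2^2 + 2. Bump = 111. G_1 = 110.
G_1 = 110. HB_3(110) = 3^(3 + 1) + 3^3 + 2. Bump = 1282. G_2 = 1281.
G_2 = 1281. HB_4(1281) = 4^(4 + 1) + 4^4 + 1. Bump = 18751. G_3 = 18750.

17469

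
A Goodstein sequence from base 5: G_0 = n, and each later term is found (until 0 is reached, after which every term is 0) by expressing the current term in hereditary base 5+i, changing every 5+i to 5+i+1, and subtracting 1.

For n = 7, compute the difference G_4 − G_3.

base 5: 7 = 5 + 2; at 6: 6 + 2 = 8; next = 7
base 6: 7 = 6 + 1; at 7: 7 + 1 = 8; next = 7
base 7: 7 = 7; at 8: 8 = 8; next = 7
base 8: 7 = 7; at 9: 7 = 7; next = 6

-1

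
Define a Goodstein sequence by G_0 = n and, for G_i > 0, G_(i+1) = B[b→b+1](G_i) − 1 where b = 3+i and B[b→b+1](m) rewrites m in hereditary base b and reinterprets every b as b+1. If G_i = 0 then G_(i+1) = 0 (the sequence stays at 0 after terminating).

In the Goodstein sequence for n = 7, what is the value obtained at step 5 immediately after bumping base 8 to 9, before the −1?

i=0: 7 = 2·3 + 1 (b=3); 3→4: 2·4 + 1 = 9; 9−1 = 8
i=1: 8 = 2·4 (b=4); 4→5: 2·5 = 10; 10−1 = 9
i=2: 9 = 5 + 4 (b=5); 5→6: 6 + 4 = 10; 10−1 = 9
i=3: 9 = 6 + 3 (b=6); 6→7: 7 + 3 = 10; 10−1 = 9
i=4: 9 = 7 + 2 (b=7); 7→8: 8 + 2 = 10; 10−1 = 9
i=5: 9 = 8 + 1 (b=8); 8→9: 9 + 1 = 10; 10−1 = 9

10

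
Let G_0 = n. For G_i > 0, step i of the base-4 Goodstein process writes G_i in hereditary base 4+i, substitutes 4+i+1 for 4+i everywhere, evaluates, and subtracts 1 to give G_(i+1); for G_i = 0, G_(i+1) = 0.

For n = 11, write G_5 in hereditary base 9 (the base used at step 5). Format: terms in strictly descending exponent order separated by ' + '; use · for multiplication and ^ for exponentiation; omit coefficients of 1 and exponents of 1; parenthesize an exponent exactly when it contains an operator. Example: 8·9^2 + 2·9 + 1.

11 —HB4→ 2·4 + 3 —bump→ 2·5 + 3 = 13 —(−1)→ 12
12 —HB5→ 2·5 + 2 —bump→ 2·6 + 2 = 14 —(−1)→ 13
13 —HB6→ 2·6 + 1 —bump→ 2·7 + 1 = 15 —(−1)→ 14
14 —HB7→ 2·7 —bump→ 2·8 = 16 —(−1)→ 15
15 —HB8→ 8 + 7 —bump→ 9 + 7 = 16 —(−1)→ 15
15 —HB9→ 9 + 6 —bump→ 10 + 6 = 16 —(−1)→ 15

9 + 6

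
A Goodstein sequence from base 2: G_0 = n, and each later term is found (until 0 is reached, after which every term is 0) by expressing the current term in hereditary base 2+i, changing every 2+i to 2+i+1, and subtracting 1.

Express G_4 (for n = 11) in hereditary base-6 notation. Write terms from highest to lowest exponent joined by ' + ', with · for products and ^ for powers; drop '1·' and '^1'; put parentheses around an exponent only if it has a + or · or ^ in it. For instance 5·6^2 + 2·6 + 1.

[0] 11 ≡ 2^(2 + 1) + 2 + 1 (base 2). Lift 3: 85. −1: 84.
[1] 84 ≡ 3^(3 + 1) + 3 (base 3). Lift 4: 1028. −1: 1027.
[2] 1027 ≡ 4^(4 + 1) + 3 (base 4). Lift 5: 15628. −1: 15627.
[3] 15627 ≡ 5^(5 + 1) + 2 (base 5). Lift 6: 279938. −1: 279937.
[4] 279937 ≡ 6^(6 + 1) + 1 (base 6). Lift 7: 5764802. −1: 5764801.

6^(6 + 1) + 1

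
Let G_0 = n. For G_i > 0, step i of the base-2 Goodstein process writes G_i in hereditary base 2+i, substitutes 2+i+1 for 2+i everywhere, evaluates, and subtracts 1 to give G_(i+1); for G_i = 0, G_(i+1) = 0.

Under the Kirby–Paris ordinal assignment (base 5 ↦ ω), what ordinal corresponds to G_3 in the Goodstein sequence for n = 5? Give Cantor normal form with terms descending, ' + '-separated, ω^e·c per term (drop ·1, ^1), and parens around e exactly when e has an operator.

step 0: 5 = 2^2 + 1; sub 3 for 2: 3^3 + 1; = 28; G_1 = 28−1 = 27
step 1: 27 = 3^3; sub 4 for 3: 4^4; = 256; G_2 = 256−1 = 255
step 2: 255 = 3·4^3 + 3·4^2 + 3·4 + 3; sub 5 for 4: 3·5^3 + 3·5^2 + 3·5 + 3; = 468; G_3 = 468−1 = 467
step 3: 467 = 3·5^3 + 3·5^2 + 3·5 + 2; sub 6 for 5: 3·6^3 + 3·6^2 + 3·6 + 2; = 776; G_4 = 776−1 = 775

ω^3·3 + ω^2·3 + ω·3 + 2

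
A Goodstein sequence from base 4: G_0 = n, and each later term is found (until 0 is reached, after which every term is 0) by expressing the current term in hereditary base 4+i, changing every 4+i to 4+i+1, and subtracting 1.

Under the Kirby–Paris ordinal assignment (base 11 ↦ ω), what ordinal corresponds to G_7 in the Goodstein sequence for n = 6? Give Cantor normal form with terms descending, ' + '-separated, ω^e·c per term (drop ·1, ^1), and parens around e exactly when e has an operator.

2

G_0=6  [base 4] 4 + 2  →[4↦5]→  5 + 2 = 7  −1 ⇒ G_1=6
G_1=6  [base 5] 5 + 1  →[5↦6]→  6 + 1 = 7  −1 ⇒ G_2=6
G_2=6  [base 6] 6  →[6↦7]→  7 = 7  −1 ⇒ G_3=6
G_3=6  [base 7] 6  →[7↦8]→  6 = 6  −1 ⇒ G_4=5
G_4=5  [base 8] 5  →[8↦9]→  5 = 5  −1 ⇒ G_5=4
G_5=4  [base 9] 4  →[9↦10]→  4 = 4  −1 ⇒ G_6=3
G_6=3  [base 10] 3  →[10↦11]→  3 = 3  −1 ⇒ G_7=2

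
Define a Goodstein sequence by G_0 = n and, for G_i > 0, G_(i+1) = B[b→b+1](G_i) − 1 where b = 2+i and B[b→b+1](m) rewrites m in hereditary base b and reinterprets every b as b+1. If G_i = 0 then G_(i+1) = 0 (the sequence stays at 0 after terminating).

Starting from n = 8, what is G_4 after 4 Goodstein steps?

93395

i=0: 8 = 2^(2 + 1) (b=2); 2→3: 3^(3 + 1) = 81; 81−1 = 80
i=1: 80 = 2·3^3 + 2·3^2 + 2·3 + 2 (b=3); 3→4: 2·4^4 + 2·4^2 + 2·4 + 2 = 554; 554−1 = 553
i=2: 553 = 2·4^4 + 2·4^2 + 2·4 + 1 (b=4); 4→5: 2·5^5 + 2·5^2 + 2·5 + 1 = 6311; 6311−1 = 6310
i=3: 6310 = 2·5^5 + 2·5^2 + 2·5 (b=5); 5→6: 2·6^6 + 2·6^2 + 2·6 = 93396; 93396−1 = 93395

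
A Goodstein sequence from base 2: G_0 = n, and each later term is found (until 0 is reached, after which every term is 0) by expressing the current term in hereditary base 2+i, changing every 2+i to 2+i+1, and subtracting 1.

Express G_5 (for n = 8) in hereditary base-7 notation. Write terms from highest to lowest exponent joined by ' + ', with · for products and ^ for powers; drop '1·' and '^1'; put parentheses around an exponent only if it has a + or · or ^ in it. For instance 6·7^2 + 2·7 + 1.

i=0: 8 = 2^(2 + 1) (b=2); 2→3: 3^(3 + 1) = 81; 81−1 = 80
i=1: 80 = 2·3^3 + 2·3^2 + 2·3 + 2 (b=3); 3→4: 2·4^4 + 2·4^2 + 2·4 + 2 = 554; 554−1 = 553
i=2: 553 = 2·4^4 + 2·4^2 + 2·4 + 1 (b=4); 4→5: 2·5^5 + 2·5^2 + 2·5 + 1 = 6311; 6311−1 = 6310
i=3: 6310 = 2·5^5 + 2·5^2 + 2·5 (b=5); 5→6: 2·6^6 + 2·6^2 + 2·6 = 93396; 93396−1 = 93395
i=4: 93395 = 2·6^6 + 2·6^2 + 6 + 5 (b=6); 6→7: 2·7^7 + 2·7^2 + 7 + 5 = 1647196; 1647196−1 = 1647195
i=5: 1647195 = 2·7^7 + 2·7^2 + 7 + 4 (b=7); 7→8: 2·8^8 + 2·8^2 + 8 + 4 = 33554572; 33554572−1 = 33554571

2·7^7 + 2·7^2 + 7 + 4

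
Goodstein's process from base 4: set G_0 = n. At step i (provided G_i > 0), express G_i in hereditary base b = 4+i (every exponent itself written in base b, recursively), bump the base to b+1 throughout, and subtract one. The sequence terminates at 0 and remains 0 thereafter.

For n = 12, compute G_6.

19

12 —HB4→ 3·4 —bump→ 3·5 = 15 —(−1)→ 14
14 —HB5→ 2·5 + 4 —bump→ 2·6 + 4 = 16 —(−1)→ 15
15 —HB6→ 2·6 + 3 —bump→ 2·7 + 3 = 17 —(−1)→ 16
16 —HB7→ 2·7 + 2 —bump→ 2·8 + 2 = 18 —(−1)→ 17
17 —HB8→ 2·8 + 1 —bump→ 2·9 + 1 = 19 —(−1)→ 18
18 —HB9→ 2·9 —bump→ 2·10 = 20 —(−1)→ 19
19 —HB10→ 10 + 9 —bump→ 11 + 9 = 20 —(−1)→ 19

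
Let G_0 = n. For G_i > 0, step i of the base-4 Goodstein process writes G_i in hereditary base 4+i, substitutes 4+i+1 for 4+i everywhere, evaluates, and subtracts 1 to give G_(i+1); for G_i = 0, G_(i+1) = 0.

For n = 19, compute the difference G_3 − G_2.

12

[0] 19 ≡ 4^2 + 3 (base 4). Lift 5: 28. −1: 27.
[1] 27 ≡ 5^2 + 2 (base 5). Lift 6: 38. −1: 37.
[2] 37 ≡ 6^2 + 1 (base 6). Lift 7: 50. −1: 49.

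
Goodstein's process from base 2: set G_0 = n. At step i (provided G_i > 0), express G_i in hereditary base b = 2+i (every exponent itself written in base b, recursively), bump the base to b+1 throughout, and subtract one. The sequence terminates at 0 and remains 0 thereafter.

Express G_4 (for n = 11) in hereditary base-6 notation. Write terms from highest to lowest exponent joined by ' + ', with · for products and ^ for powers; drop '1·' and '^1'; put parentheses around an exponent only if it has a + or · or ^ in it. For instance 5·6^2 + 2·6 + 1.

G_0 = 11. HB_2(11) = 2^(2 + 1) + 2 + 1. Bump = 85. G_1 = 84.
G_1 = 84. HB_3(84) = 3^(3 + 1) + 3. Bump = 1028. G_2 = 1027.
G_2 = 1027. HB_4(1027) = 4^(4 + 1) + 3. Bump = 15628. G_3 = 15627.
G_3 = 15627. HB_5(15627) = 5^(5 + 1) + 2. Bump = 279938. G_4 = 279937.
G_4 = 279937. HB_6(279937) = 6^(6 + 1) + 1. Bump = 5764802. G_5 = 5764801.

6^(6 + 1) + 1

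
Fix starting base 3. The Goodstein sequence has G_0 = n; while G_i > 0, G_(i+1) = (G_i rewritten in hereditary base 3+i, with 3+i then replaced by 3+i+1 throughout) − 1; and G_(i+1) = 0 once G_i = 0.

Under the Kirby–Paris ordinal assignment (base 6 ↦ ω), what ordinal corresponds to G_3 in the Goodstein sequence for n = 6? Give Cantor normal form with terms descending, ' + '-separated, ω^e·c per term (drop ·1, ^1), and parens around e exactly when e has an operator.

ω + 1

[0] 6 ≡ 2·3 (base 3). Lift 4: 8. −1: 7.
[1] 7 ≡ 4 + 3 (base 4). Lift 5: 8. −1: 7.
[2] 7 ≡ 5 + 2 (base 5). Lift 6: 8. −1: 7.
[3] 7 ≡ 6 + 1 (base 6). Lift 7: 8. −1: 7.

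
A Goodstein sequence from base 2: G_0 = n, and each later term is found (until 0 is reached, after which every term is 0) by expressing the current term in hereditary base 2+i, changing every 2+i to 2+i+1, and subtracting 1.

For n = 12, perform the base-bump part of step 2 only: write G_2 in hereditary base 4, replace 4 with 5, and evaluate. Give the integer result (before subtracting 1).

i=0: 12 = 2^(2 + 1) + 2^2 (b=2); 2→3: 3^(3 + 1) + 3^3 = 108; 108−1 = 107
i=1: 107 = 3^(3 + 1) + 2·3^2 + 2·3 + 2 (b=3); 3→4: 4^(4 + 1) + 2·4^2 + 2·4 + 2 = 1066; 1066−1 = 1065
i=2: 1065 = 4^(4 + 1) + 2·4^2 + 2·4 + 1 (b=4); 4→5: 5^(5 + 1) + 2·5^2 + 2·5 + 1 = 15686; 15686−1 = 15685

15686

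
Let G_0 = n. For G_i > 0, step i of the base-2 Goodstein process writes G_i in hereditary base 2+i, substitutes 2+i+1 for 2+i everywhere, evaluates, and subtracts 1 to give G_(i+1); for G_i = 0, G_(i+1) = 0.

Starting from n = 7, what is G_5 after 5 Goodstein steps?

823543

7 —HB2→ 2^2 + 2 + 1 —bump→ 3^3 + 3 + 1 = 31 —(−1)→ 30
30 —HB3→ 3^3 + 3 —bump→ 4^4 + 4 = 260 —(−1)→ 259
259 —HB4→ 4^4 + 3 —bump→ 5^5 + 3 = 3128 —(−1)→ 3127
3127 —HB5→ 5^5 + 2 —bump→ 6^6 + 2 = 46658 —(−1)→ 46657
46657 —HB6→ 6^6 + 1 —bump→ 7^7 + 1 = 823544 —(−1)→ 823543
823543 —HB7→ 7^7 —bump→ 8^8 = 16777216 —(−1)→ 16777215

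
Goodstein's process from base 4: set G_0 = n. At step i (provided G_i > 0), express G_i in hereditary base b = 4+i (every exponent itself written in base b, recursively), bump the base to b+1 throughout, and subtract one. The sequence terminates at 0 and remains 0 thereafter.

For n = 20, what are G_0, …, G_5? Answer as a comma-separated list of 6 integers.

G_0 = 20. HB_4(20) = 4^2 + 4. Bump = 30. G_1 = 29.
G_1 = 29. HB_5(29) = 5^2 + 4. Bump = 40. G_2 = 39.
G_2 = 39. HB_6(39) = 6^2 + 3. Bump = 52. G_3 = 51.
G_3 = 51. HB_7(51) = 7^2 + 2. Bump = 66. G_4 = 65.
G_4 = 65. HB_8(65) = 8^2 + 1. Bump = 82. G_5 = 81.

20, 29, 39, 51, 65, 81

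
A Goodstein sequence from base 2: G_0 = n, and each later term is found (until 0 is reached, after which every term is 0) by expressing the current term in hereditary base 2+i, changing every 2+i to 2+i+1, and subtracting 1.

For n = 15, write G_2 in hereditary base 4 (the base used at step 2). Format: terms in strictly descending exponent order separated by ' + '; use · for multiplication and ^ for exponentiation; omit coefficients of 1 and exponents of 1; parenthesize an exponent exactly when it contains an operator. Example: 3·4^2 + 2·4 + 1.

G_0=15  [base 2] 2^(2 + 1) + 2^2 + 2 + 1  →[2↦3]→  3^(3 + 1) + 3^3 + 3 + 1 = 112  −1 ⇒ G_1=111
G_1=111  [base 3] 3^(3 + 1) + 3^3 + 3  →[3↦4]→  4^(4 + 1) + 4^4 + 4 = 1284  −1 ⇒ G_2=1283
G_2=1283  [base 4] 4^(4 + 1) + 4^4 + 3  →[4↦5]→  5^(5 + 1) + 5^5 + 3 = 18753  −1 ⇒ G_3=18752

4^(4 + 1) + 4^4 + 3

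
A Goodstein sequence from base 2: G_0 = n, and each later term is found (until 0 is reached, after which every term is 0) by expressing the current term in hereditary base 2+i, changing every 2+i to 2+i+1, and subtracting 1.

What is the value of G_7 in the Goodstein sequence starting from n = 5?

(0) 5|_2 = 2^2 + 1 ↦ 3^3 + 1|_3 = 28 ⇒ 27
(1) 27|_3 = 3^3 ↦ 4^4|_4 = 256 ⇒ 255
(2) 255|_4 = 3·4^3 + 3·4^2 + 3·4 + 3 ↦ 3·5^3 + 3·5^2 + 3·5 + 3|_5 = 468 ⇒ 467
(3) 467|_5 = 3·5^3 + 3·5^2 + 3·5 + 2 ↦ 3·6^3 + 3·6^2 + 3·6 + 2|_6 = 776 ⇒ 775
(4) 775|_6 = 3·6^3 + 3·6^2 + 3·6 + 1 ↦ 3·7^3 + 3·7^2 + 3·7 + 1|_7 = 1198 ⇒ 1197
(5) 1197|_7 = 3·7^3 + 3·7^2 + 3·7 ↦ 3·8^3 + 3·8^2 + 3·8|_8 = 1752 ⇒ 1751
(6) 1751|_8 = 3·8^3 + 3·8^2 + 2·8 + 7 ↦ 3·9^3 + 3·9^2 + 2·9 + 7|_9 = 2455 ⇒ 2454

2454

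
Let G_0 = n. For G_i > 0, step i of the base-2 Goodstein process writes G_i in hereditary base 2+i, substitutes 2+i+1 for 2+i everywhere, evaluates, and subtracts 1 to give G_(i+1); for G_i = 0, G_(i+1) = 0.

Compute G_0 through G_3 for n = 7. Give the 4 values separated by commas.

7 —HB2→ 2^2 + 2 + 1 —bump→ 3^3 + 3 + 1 = 31 —(−1)→ 30
30 —HB3→ 3^3 + 3 —bump→ 4^4 + 4 = 260 —(−1)→ 259
259 —HB4→ 4^4 + 3 —bump→ 5^5 + 3 = 3128 —(−1)→ 3127

7, 30, 259, 3127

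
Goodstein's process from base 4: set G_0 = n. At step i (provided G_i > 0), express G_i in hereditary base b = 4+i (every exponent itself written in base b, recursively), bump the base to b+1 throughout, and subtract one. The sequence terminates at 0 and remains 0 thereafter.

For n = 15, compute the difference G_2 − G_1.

step 0: 15 = 3·4 + 3; sub 5 for 4: 3·5 + 3; = 18; G_1 = 18−1 = 17
step 1: 17 = 3·5 + 2; sub 6 for 5: 3·6 + 2; = 20; G_2 = 20−1 = 19

2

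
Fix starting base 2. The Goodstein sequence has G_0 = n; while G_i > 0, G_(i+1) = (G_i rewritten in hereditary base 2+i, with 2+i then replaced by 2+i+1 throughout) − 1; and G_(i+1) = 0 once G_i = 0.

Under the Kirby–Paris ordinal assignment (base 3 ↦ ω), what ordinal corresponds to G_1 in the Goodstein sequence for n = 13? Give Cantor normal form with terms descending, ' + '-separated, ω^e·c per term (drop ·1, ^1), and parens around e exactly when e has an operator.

ω^(ω + 1) + ω^ω

G_0 = 13. HB_2(13) = 2^(2 + 1) + 2^2 + 1. Bump = 109. G_1 = 108.
G_1 = 108. HB_3(108) = 3^(3 + 1) + 3^3. Bump = 1280. G_2 = 1279.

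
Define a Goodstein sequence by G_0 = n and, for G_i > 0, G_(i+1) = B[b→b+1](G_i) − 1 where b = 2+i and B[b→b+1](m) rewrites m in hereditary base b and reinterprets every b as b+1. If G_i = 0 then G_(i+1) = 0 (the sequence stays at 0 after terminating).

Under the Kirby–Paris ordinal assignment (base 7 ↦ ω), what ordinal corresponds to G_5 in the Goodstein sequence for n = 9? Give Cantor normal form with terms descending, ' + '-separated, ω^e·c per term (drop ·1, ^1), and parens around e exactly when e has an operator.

G_0=9  [base 2] 2^(2 + 1) + 1  →[2↦3]→  3^(3 + 1) + 1 = 82  −1 ⇒ G_1=81
G_1=81  [base 3] 3^(3 + 1)  →[3↦4]→  4^(4 + 1) = 1024  −1 ⇒ G_2=1023
G_2=1023  [base 4] 3·4^4 + 3·4^3 + 3·4^2 + 3·4 + 3  →[4↦5]→  3·5^5 + 3·5^3 + 3·5^2 + 3·5 + 3 = 9843  −1 ⇒ G_3=9842
G_3=9842  [base 5] 3·5^5 + 3·5^3 + 3·5^2 + 3·5 + 2  →[5↦6]→  3·6^6 + 3·6^3 + 3·6^2 + 3·6 + 2 = 140744  −1 ⇒ G_4=140743
G_4=140743  [base 6] 3·6^6 + 3·6^3 + 3·6^2 + 3·6 + 1  →[6↦7]→  3·7^7 + 3·7^3 + 3·7^2 + 3·7 + 1 = 2471827  −1 ⇒ G_5=2471826
G_5=2471826  [base 7] 3·7^7 + 3·7^3 + 3·7^2 + 3·7  →[7↦8]→  3·8^8 + 3·8^3 + 3·8^2 + 3·8 = 50333400  −1 ⇒ G_6=50333399

ω^ω·3 + ω^3·3 + ω^2·3 + ω·3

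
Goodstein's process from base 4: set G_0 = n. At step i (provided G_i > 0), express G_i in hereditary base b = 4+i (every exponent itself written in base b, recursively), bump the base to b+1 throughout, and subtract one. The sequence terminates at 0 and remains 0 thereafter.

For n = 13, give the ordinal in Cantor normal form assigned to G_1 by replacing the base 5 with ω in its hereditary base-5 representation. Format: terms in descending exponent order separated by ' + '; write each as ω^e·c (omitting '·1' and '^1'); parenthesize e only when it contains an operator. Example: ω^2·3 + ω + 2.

i=0: 13 = 3·4 + 1 (b=4); 4→5: 3·5 + 1 = 16; 16−1 = 15
i=1: 15 = 3·5 (b=5); 5→6: 3·6 = 18; 18−1 = 17

ω·3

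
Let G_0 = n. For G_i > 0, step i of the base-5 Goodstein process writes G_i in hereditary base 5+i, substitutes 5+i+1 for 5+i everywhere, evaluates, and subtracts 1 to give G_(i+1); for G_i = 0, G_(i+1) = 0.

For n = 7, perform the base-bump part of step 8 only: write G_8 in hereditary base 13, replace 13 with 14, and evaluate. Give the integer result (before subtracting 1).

G_0 = 7. HB_5(7) = 5 + 2. Bump = 8. G_1 = 7.
G_1 = 7. HB_6(7) = 6 + 1. Bump = 8. G_2 = 7.
G_2 = 7. HB_7(7) = 7. Bump = 8. G_3 = 7.
G_3 = 7. HB_8(7) = 7. Bump = 7. G_4 = 6.
G_4 = 6. HB_9(6) = 6. Bump = 6. G_5 = 5.
G_5 = 5. HB_10(5) = 5. Bump = 5. G_6 = 4.
G_6 = 4. HB_11(4) = 4. Bump = 4. G_7 = 3.
G_7 = 3. HB_12(3) = 3. Bump = 3. G_8 = 2.

2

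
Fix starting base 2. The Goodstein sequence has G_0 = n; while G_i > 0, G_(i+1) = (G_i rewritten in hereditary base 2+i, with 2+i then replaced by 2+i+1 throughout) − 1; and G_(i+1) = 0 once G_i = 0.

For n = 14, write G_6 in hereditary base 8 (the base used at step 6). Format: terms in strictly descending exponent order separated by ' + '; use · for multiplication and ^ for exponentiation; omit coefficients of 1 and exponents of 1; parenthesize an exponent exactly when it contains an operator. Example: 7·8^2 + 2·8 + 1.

step 0: 14 = 2^(2 + 1) + 2^2 + 2; sub 3 for 2: 3^(3 + 1) + 3^3 + 3; = 111; G_1 = 111−1 = 110
step 1: 110 = 3^(3 + 1) + 3^3 + 2; sub 4 for 3: 4^(4 + 1) + 4^4 + 2; = 1282; G_2 = 1282−1 = 1281
step 2: 1281 = 4^(4 + 1) + 4^4 + 1; sub 5 for 4: 5^(5 + 1) + 5^5 + 1; = 18751; G_3 = 18751−1 = 18750
step 3: 18750 = 5^(5 + 1) + 5^5; sub 6 for 5: 6^(6 + 1) + 6^6; = 326592; G_4 = 326592−1 = 326591
step 4: 326591 = 6^(6 + 1) + 5·6^5 + 5·6^4 + 5·6^3 + 5·6^2 + 5·6 + 5; sub 7 for 6: 7^(7 + 1) + 5·7^5 + 5·7^4 + 5·7^3 + 5·7^2 + 5·7 + 5; = 5862841; G_5 = 5862841−1 = 5862840
step 5: 5862840 = 7^(7 + 1) + 5·7^5 + 5·7^4 + 5·7^3 + 5·7^2 + 5·7 + 4; sub 8 for 7: 8^(8 + 1) + 5·8^5 + 5·8^4 + 5·8^3 + 5·8^2 + 5·8 + 4; = 134404972; G_6 = 134404972−1 = 134404971
step 6: 134404971 = 8^(8 + 1) + 5·8^5 + 5·8^4 + 5·8^3 + 5·8^2 + 5·8 + 3; sub 9 for 8: 9^(9 + 1) + 5·9^5 + 5·9^4 + 5·9^3 + 5·9^2 + 5·9 + 3; = 3487116549; G_7 = 3487116549−1 = 3487116548

8^(8 + 1) + 5·8^5 + 5·8^4 + 5·8^3 + 5·8^2 + 5·8 + 3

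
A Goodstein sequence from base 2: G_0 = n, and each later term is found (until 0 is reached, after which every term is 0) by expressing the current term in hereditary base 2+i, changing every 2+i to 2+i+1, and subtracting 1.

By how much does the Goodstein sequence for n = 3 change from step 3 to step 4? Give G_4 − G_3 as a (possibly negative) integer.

3 —HB2→ 2 + 1 —bump→ 3 + 1 = 4 —(−1)→ 3
3 —HB3→ 3 —bump→ 4 = 4 —(−1)→ 3
3 —HB4→ 3 —bump→ 3 = 3 —(−1)→ 2
2 —HB5→ 2 —bump→ 2 = 2 —(−1)→ 1

-1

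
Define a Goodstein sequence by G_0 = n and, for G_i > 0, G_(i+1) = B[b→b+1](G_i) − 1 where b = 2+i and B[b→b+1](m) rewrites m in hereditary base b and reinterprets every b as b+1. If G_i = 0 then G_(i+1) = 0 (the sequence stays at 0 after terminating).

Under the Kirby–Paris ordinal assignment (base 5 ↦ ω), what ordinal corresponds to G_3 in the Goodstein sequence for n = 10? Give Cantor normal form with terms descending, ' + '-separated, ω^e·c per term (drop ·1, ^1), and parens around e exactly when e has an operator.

ω^(ω + 1)

G_0=10  [base 2] 2^(2 + 1) + 2  →[2↦3]→  3^(3 + 1) + 3 = 84  −1 ⇒ G_1=83
G_1=83  [base 3] 3^(3 + 1) + 2  →[3↦4]→  4^(4 + 1) + 2 = 1026  −1 ⇒ G_2=1025
G_2=1025  [base 4] 4^(4 + 1) + 1  →[4↦5]→  5^(5 + 1) + 1 = 15626  −1 ⇒ G_3=15625
G_3=15625  [base 5] 5^(5 + 1)  →[5↦6]→  6^(6 + 1) = 279936  −1 ⇒ G_4=279935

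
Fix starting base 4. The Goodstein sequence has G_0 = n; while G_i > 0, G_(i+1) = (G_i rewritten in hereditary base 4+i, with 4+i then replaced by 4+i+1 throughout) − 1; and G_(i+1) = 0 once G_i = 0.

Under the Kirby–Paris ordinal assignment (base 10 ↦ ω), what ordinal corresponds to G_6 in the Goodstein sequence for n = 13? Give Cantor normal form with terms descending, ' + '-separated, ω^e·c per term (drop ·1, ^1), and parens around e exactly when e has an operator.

ω·2 + 1

base 4: 13 = 3·4 + 1; at 5: 3·5 + 1 = 16; next = 15
base 5: 15 = 3·5; at 6: 3·6 = 18; next = 17
base 6: 17 = 2·6 + 5; at 7: 2·7 + 5 = 19; next = 18
base 7: 18 = 2·7 + 4; at 8: 2·8 + 4 = 20; next = 19
base 8: 19 = 2·8 + 3; at 9: 2·9 + 3 = 21; next = 20
base 9: 20 = 2·9 + 2; at 10: 2·10 + 2 = 22; next = 21
base 10: 21 = 2·10 + 1; at 11: 2·11 + 1 = 23; next = 22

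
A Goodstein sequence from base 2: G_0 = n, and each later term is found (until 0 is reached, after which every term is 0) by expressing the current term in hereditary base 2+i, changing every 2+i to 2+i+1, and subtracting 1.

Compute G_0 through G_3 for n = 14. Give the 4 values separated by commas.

G_0 = 14. HB_2(14) = 2^(2 + 1) + 2^2 + 2. Bump = 111. G_1 = 110.
G_1 = 110. HB_3(110) = 3^(3 + 1) + 3^3 + 2. Bump = 1282. G_2 = 1281.
G_2 = 1281. HB_4(1281) = 4^(4 + 1) + 4^4 + 1. Bump = 18751. G_3 = 18750.

14, 110, 1281, 18750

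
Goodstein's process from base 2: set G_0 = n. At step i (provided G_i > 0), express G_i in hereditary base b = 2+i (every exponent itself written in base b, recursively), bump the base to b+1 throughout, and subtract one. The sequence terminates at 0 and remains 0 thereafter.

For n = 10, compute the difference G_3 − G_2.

14600

i=0: 10 = 2^(2 + 1) + 2 (b=2); 2→3: 3^(3 + 1) + 3 = 84; 84−1 = 83
i=1: 83 = 3^(3 + 1) + 2 (b=3); 3→4: 4^(4 + 1) + 2 = 1026; 1026−1 = 1025
i=2: 1025 = 4^(4 + 1) + 1 (b=4); 4→5: 5^(5 + 1) + 1 = 15626; 15626−1 = 15625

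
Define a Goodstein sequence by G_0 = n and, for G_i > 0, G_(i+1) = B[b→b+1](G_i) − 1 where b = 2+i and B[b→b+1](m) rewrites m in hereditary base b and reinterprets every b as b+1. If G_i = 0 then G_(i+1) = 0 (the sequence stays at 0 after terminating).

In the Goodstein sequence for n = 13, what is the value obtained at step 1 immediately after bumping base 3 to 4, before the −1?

13 —HB2→ 2^(2 + 1) + 2^2 + 1 —bump→ 3^(3 + 1) + 3^3 + 1 = 109 —(−1)→ 108
108 —HB3→ 3^(3 + 1) + 3^3 —bump→ 4^(4 + 1) + 4^4 = 1280 —(−1)→ 1279

1280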